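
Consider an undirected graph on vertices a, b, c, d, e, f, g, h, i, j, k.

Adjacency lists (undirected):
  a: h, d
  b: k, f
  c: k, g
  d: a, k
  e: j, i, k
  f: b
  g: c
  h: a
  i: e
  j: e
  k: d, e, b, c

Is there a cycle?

No

DFS, tracking each vertex's parent; an edge to a visited non-parent vertex closes a cycle.
Start from f:
visit f (parent –)
  visit b (parent f)
    visit k (parent b)
      visit d (parent k)
        visit a (parent d)
          visit h (parent a)
            h–a: parent, skip
          a–d: parent, skip
        d–k: parent, skip
      visit e (parent k)
        visit j (parent e)
          j–e: parent, skip
        visit i (parent e)
          i–e: parent, skip
        e–k: parent, skip
      k–b: parent, skip
      visit c (parent k)
        c–k: parent, skip
        visit g (parent c)
          g–c: parent, skip
    b–f: parent, skip
No non-parent visited neighbor found — the graph is a forest.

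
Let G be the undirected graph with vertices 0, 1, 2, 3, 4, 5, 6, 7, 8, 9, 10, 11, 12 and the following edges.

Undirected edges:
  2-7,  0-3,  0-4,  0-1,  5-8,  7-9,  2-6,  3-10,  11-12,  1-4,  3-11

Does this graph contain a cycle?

DFS, tracking each vertex's parent; an edge to a visited non-parent vertex closes a cycle.
Start from 10:
visit 10 (parent –)
  visit 3 (parent 10)
    3–10: parent, skip
    visit 0 (parent 3)
      0–3: parent, skip
      visit 4 (parent 0)
        visit 1 (parent 4)
          1–4: parent, skip
          1–0: 0 visited and ≠ parent → cycle
Cycle: 0 – 4 – 1 – 0.

Yes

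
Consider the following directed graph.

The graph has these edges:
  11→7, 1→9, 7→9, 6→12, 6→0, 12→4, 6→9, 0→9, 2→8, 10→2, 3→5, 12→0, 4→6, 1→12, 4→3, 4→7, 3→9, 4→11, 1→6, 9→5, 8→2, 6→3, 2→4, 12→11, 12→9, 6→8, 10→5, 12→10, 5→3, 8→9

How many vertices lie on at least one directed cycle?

9

A vertex is on a directed cycle iff it belongs to a strongly connected component of size ≥ 2 (or has a self-loop).
The vertices on cycles are {2, 3, 4, 5, 6, 8, 9, 10, 12} — 9 in total.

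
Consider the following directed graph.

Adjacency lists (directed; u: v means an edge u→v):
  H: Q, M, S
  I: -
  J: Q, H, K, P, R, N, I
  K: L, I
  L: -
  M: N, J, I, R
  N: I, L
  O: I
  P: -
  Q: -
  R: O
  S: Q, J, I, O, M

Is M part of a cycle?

Yes

M is on a cycle iff M can reach itself via ≥1 edge.
M → J → H → M — yes.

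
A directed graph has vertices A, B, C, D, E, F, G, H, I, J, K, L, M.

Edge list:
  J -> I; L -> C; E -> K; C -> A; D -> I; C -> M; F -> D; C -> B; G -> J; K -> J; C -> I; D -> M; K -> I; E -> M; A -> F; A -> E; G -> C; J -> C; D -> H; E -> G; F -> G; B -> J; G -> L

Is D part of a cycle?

No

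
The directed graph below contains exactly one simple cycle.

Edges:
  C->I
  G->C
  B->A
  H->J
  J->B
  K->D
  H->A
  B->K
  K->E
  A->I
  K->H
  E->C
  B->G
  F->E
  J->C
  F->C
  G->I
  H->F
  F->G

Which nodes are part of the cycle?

DFS with gray/black marking from K:
K gray
  E gray
    C gray
      I gray
      I black
    C black
  E black
  H gray
    F gray
      G gray
        G→C: C black — skip
        G→I: I black — skip
      G black
      F→C: C black — skip
      F→E: E black — skip
    F black
    J gray
      B gray
        A gray
          A→I: I black — skip
        A black
        B→G: G black — skip
        B→K: K is gray → back edge
Back edge closes the cycle K → H → J → B → K; its vertices are {B, H, J, K}.

B, H, J, K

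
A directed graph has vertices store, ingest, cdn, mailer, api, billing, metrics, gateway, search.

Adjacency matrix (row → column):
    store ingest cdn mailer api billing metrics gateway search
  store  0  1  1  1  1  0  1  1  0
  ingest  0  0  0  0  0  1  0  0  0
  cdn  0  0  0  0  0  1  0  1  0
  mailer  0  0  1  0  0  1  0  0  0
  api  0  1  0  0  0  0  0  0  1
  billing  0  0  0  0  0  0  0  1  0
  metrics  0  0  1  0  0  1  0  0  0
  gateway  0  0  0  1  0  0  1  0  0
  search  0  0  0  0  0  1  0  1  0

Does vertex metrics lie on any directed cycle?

Yes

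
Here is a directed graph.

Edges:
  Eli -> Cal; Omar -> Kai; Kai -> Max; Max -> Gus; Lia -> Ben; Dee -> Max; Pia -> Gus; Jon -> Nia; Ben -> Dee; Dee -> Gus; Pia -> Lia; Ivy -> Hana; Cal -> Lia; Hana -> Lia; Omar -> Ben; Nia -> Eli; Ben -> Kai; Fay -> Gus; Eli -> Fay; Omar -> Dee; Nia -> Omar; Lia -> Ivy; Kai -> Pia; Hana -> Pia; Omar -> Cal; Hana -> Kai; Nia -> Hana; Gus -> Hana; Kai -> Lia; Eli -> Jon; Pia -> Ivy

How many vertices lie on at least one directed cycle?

A vertex is on a directed cycle iff it belongs to a strongly connected component of size ≥ 2 (or has a self-loop).
The vertices on cycles are {Ben, Dee, Eli, Gus, Ivy, Jon, Kai, Lia, Max, Nia, Pia, Hana} — 12 in total.

12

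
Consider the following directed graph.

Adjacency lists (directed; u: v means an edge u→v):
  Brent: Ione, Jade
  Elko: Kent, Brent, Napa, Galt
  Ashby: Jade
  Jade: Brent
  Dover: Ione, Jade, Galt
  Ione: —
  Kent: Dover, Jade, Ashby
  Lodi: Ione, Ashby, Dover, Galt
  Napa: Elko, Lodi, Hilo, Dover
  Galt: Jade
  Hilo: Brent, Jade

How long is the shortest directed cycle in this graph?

For each vertex v, BFS finds the shortest path from v back to v.
The shortest such closed walk is Napa → Elko → Napa, length 2.

2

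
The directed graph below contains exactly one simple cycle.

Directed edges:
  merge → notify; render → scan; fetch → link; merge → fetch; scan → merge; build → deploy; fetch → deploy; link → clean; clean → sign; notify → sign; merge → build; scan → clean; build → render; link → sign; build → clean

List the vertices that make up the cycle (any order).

scan, build, merge, render

DFS with gray/black marking from merge:
merge gray
  notify gray
    sign gray
    sign black
  notify black
  build gray
    deploy gray
    deploy black
    render gray
      scan gray
        clean gray
          clean→sign: sign black — skip
        clean black
        scan→merge: merge is gray → back edge
Back edge closes the cycle merge → build → render → scan → merge; its vertices are {scan, build, merge, render}.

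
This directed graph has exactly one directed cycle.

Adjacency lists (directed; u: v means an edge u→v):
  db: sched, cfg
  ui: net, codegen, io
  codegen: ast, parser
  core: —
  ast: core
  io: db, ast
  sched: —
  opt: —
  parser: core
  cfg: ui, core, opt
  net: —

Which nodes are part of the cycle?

DFS with gray/black marking from db:
db gray
  sched gray
  sched black
  cfg gray
    ui gray
      net gray
      net black
      codegen gray
        ast gray
          core gray
          core black
        ast black
        parser gray
          parser→core: core black — skip
        parser black
      codegen black
      io gray
        io→db: db is gray → back edge
Back edge closes the cycle db → cfg → ui → io → db; its vertices are {db, io, ui, cfg}.

db, io, ui, cfg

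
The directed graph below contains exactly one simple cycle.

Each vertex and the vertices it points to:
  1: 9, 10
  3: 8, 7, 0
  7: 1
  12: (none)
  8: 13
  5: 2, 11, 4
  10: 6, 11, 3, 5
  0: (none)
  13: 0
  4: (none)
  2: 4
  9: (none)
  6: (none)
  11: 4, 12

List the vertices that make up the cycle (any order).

DFS with gray/black marking from 10:
10 gray
  6 gray
  6 black
  11 gray
    4 gray
    4 black
    12 gray
    12 black
  11 black
  3 gray
    8 gray
      13 gray
        0 gray
        0 black
      13 black
    8 black
    7 gray
      1 gray
        9 gray
        9 black
        1→10: 10 is gray → back edge
Back edge closes the cycle 10 → 3 → 7 → 1 → 10; its vertices are {1, 3, 7, 10}.

1, 3, 7, 10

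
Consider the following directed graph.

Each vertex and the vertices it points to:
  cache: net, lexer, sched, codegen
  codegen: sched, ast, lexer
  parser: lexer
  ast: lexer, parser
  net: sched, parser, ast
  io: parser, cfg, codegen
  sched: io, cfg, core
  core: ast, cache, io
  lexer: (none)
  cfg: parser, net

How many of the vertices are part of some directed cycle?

A vertex is on a directed cycle iff it belongs to a strongly connected component of size ≥ 2 (or has a self-loop).
The vertices on cycles are {io, cfg, net, core, cache, sched, codegen} — 7 in total.

7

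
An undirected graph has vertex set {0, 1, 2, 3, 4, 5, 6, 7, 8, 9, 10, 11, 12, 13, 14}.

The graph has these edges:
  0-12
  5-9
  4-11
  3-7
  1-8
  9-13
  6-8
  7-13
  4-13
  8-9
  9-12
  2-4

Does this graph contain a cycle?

No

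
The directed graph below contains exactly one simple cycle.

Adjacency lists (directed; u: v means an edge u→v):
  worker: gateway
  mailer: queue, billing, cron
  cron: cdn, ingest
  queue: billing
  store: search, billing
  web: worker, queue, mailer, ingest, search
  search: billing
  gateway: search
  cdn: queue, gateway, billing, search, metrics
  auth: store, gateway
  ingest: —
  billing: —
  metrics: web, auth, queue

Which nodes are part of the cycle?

cdn, web, cron, mailer, metrics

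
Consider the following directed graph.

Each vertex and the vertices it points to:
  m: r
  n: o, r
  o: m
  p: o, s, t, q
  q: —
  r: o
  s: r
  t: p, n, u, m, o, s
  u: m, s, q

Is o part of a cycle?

Yes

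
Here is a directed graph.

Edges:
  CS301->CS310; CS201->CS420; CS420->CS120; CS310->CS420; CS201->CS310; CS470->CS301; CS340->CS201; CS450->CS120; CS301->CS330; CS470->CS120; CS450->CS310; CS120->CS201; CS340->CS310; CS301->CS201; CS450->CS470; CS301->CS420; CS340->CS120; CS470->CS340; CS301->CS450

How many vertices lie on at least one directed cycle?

7

A vertex is on a directed cycle iff it belongs to a strongly connected component of size ≥ 2 (or has a self-loop).
The vertices on cycles are {CS120, CS201, CS301, CS310, CS420, CS450, CS470} — 7 in total.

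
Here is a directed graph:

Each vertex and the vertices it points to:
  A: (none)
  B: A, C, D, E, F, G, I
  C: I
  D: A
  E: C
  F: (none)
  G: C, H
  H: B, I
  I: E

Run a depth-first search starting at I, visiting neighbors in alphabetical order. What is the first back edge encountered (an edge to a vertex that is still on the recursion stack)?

DFS from I (visiting neighbors in alphabetical order); mark gray on enter, black on exit:
I gray
  E gray
    C gray
      C→I: I is gray → back edge
First back edge: C → I.

C→I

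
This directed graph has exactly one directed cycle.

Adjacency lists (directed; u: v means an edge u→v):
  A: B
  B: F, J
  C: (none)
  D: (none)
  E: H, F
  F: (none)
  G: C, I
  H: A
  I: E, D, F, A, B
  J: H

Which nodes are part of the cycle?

A, B, H, J

DFS with gray/black marking from A:
A gray
  B gray
    F gray
    F black
    J gray
      H gray
        H→A: A is gray → back edge
Back edge closes the cycle A → B → J → H → A; its vertices are {A, B, H, J}.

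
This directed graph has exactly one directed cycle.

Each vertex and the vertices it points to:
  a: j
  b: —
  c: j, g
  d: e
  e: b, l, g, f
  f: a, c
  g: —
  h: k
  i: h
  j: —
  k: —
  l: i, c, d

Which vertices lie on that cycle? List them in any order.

DFS with gray/black marking from e:
e gray
  b gray
  b black
  l gray
    i gray
      h gray
        k gray
        k black
      h black
    i black
    c gray
      j gray
      j black
      g gray
      g black
    c black
    d gray
      d→e: e is gray → back edge
Back edge closes the cycle e → l → d → e; its vertices are {d, e, l}.

d, e, l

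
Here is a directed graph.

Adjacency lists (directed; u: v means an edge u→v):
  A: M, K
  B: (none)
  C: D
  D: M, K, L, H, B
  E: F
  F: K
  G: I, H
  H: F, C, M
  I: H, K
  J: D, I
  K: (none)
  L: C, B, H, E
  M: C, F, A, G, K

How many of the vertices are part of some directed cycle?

A vertex is on a directed cycle iff it belongs to a strongly connected component of size ≥ 2 (or has a self-loop).
The vertices on cycles are {A, C, D, G, H, I, L, M} — 8 in total.

8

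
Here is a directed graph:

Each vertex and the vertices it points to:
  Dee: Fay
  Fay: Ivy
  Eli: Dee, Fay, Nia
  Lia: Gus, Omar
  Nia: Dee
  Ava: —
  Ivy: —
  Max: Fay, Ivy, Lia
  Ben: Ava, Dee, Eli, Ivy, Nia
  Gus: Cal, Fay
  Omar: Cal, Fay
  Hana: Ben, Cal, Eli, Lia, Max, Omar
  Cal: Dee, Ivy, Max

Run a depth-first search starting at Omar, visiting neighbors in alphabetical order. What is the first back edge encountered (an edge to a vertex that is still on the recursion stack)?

DFS from Omar (visiting neighbors in alphabetical order); mark gray on enter, black on exit:
Omar gray
  Cal gray
    Dee gray
      Fay gray
        Ivy gray
        Ivy black
      Fay black
    Dee black
    Cal→Ivy: Ivy black — skip
    Max gray
      Max→Fay: Fay black — skip
      Max→Ivy: Ivy black — skip
      Lia gray
        Gus gray
          Gus→Cal: Cal is gray → back edge
First back edge: Gus → Cal.

Gus→Cal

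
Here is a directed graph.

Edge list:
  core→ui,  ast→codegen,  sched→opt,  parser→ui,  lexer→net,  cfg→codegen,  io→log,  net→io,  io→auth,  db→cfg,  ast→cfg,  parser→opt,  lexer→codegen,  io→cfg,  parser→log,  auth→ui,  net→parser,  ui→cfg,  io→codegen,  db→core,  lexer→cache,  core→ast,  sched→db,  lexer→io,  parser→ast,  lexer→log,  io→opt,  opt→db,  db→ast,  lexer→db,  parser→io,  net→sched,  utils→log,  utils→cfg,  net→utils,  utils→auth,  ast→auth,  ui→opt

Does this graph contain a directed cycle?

Yes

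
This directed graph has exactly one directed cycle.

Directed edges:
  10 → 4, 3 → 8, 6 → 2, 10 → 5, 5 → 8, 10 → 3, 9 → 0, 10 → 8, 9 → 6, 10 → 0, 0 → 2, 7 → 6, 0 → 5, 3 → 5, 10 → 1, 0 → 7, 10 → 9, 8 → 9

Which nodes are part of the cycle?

0, 5, 8, 9

DFS with gray/black marking from 9:
9 gray
  6 gray
    2 gray
    2 black
  6 black
  0 gray
    0→2: 2 black — skip
    7 gray
      7→6: 6 black — skip
    7 black
    5 gray
      8 gray
        8→9: 9 is gray → back edge
Back edge closes the cycle 9 → 0 → 5 → 8 → 9; its vertices are {0, 5, 8, 9}.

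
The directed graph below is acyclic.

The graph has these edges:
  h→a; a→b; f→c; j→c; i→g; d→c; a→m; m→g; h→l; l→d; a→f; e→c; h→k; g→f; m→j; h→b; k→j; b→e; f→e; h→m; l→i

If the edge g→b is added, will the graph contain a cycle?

No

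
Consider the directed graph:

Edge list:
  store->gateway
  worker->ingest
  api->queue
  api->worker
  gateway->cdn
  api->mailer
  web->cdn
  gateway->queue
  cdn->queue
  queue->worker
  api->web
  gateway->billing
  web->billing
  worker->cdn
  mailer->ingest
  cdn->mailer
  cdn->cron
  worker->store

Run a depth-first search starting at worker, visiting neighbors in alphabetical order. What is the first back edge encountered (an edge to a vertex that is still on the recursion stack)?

DFS from worker (visiting neighbors in alphabetical order); mark gray on enter, black on exit:
worker gray
  cdn gray
    cron gray
    cron black
    mailer gray
      ingest gray
      ingest black
    mailer black
    queue gray
      queue→worker: worker is gray → back edge
First back edge: queue → worker.

queue→worker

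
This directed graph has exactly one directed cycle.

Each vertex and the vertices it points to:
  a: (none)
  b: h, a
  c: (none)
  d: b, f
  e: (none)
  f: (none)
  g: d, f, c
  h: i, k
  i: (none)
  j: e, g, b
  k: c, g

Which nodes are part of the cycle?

b, d, g, h, k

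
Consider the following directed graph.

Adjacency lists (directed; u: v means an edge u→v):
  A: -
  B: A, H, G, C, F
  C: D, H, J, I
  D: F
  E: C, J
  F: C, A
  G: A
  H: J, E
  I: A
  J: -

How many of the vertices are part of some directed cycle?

5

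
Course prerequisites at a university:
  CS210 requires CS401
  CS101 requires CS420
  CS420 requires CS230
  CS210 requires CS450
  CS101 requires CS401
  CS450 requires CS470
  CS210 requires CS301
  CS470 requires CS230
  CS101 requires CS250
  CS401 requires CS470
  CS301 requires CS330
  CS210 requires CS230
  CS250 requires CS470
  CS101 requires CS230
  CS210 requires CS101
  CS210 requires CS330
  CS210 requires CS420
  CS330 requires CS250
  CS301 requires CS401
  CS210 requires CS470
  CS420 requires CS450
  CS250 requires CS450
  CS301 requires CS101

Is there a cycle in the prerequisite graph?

No

DFS with white/gray/black marking, starting from CS301:
CS301 gray
  CS401 gray
    CS470 gray
      CS230 gray
      CS230 black
    CS470 black
  CS401 black
  CS330 gray
    CS250 gray
      CS250→CS470: CS470 black — skip
      CS450 gray
        CS450→CS470: CS470 black — skip
      CS450 black
    CS250 black
  CS330 black
  CS101 gray
    CS420 gray
      CS420→CS450: CS450 black — skip
      CS420→CS230: CS230 black — skip
    CS420 black
    CS101→CS250: CS250 black — skip
    CS101→CS230: CS230 black — skip
    CS101→CS401: CS401 black — skip
  CS101 black
CS301 black
CS210 gray
  CS210→CS230: CS230 black — skip
  CS210→CS301: CS301 black — skip
  CS210→CS330: CS330 black — skip
  CS210→CS420: CS420 black — skip
  CS210→CS101: CS101 black — skip
  CS210→CS450: CS450 black — skip
  CS210→CS401: CS401 black — skip
  CS210→CS470: CS470 black — skip
CS210 black
Every edge goes to a white or black vertex — no back edge, so the graph is acyclic.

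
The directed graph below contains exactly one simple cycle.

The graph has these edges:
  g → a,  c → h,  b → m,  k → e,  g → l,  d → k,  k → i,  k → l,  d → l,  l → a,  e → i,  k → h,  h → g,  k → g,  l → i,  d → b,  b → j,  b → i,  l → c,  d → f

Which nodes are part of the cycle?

c, g, h, l

DFS with gray/black marking from h:
h gray
  g gray
    l gray
      c gray
        c→h: h is gray → back edge
Back edge closes the cycle h → g → l → c → h; its vertices are {c, g, h, l}.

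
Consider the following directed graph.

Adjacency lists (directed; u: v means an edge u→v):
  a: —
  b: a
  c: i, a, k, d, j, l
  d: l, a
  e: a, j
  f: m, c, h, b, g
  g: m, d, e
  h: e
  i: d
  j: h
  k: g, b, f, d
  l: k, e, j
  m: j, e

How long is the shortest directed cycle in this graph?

3

For each vertex v, BFS finds the shortest path from v back to v.
The shortest such closed walk is k → d → l → k, length 3.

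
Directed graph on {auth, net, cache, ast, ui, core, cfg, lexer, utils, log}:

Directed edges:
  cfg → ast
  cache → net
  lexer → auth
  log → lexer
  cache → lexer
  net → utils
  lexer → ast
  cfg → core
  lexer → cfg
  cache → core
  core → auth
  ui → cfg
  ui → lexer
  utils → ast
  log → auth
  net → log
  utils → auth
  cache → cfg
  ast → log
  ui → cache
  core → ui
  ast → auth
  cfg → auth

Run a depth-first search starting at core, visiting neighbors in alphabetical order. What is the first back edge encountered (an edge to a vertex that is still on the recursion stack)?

lexer->ast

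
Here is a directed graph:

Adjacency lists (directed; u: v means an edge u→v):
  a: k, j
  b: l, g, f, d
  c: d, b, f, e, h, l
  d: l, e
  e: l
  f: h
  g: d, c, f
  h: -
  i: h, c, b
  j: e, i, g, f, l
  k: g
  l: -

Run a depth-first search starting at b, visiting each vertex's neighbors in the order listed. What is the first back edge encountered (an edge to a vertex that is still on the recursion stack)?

c→b

DFS from b (visiting each vertex's neighbors in the order listed); mark gray on enter, black on exit:
b gray
  l gray
  l black
  g gray
    d gray
      d→l: l black — skip
      e gray
        e→l: l black — skip
      e black
    d black
    c gray
      c→d: d black — skip
      c→b: b is gray → back edge
First back edge: c → b.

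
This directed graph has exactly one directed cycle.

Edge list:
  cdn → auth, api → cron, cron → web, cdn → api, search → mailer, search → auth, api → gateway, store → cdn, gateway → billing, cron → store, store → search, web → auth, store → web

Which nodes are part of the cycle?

DFS with gray/black marking from store:
store gray
  web gray
    auth gray
    auth black
  web black
  search gray
    search→auth: auth black — skip
    mailer gray
    mailer black
  search black
  cdn gray
    cdn→auth: auth black — skip
    api gray
      gateway gray
        billing gray
        billing black
      gateway black
      cron gray
        cron→store: store is gray → back edge
Back edge closes the cycle store → cdn → api → cron → store; its vertices are {api, cdn, cron, store}.

api, cdn, cron, store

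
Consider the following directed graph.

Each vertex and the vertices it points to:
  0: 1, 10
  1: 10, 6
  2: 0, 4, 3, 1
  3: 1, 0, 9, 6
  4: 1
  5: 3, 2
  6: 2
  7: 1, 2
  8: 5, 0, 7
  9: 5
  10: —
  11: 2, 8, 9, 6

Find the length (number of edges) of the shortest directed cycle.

3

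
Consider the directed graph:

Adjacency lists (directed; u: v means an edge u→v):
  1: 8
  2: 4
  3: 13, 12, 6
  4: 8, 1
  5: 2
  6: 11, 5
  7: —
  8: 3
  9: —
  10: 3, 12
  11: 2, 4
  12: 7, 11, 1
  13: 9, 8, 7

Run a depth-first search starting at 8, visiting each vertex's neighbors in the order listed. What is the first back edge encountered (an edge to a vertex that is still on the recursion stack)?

13->8

DFS from 8 (visiting each vertex's neighbors in the order listed); mark gray on enter, black on exit:
8 gray
  3 gray
    13 gray
      9 gray
      9 black
      13→8: 8 is gray → back edge
First back edge: 13 → 8.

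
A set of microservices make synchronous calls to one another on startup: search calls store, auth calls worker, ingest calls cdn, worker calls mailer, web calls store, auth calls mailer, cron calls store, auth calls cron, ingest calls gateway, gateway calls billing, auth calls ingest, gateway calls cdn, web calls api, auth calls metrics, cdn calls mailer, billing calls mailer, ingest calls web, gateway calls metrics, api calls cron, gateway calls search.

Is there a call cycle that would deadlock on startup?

DFS with white/gray/black marking, starting from billing:
billing gray
  mailer gray
  mailer black
billing black
store gray
store black
auth gray
  cron gray
    cron→store: store black — skip
  cron black
  worker gray
    worker→mailer: mailer black — skip
  worker black
  ingest gray
    web gray
      web→store: store black — skip
      api gray
        api→cron: cron black — skip
      api black
    web black
    cdn gray
      cdn→mailer: mailer black — skip
    cdn black
    gateway gray
      search gray
        search→store: store black — skip
      search black
      gateway→billing: billing black — skip
      gateway→cdn: cdn black — skip
      metrics gray
      metrics black
    gateway black
  ingest black
  auth→metrics: metrics black — skip
  auth→mailer: mailer black — skip
auth black
Every edge goes to a white or black vertex — no back edge, so the graph is acyclic.

No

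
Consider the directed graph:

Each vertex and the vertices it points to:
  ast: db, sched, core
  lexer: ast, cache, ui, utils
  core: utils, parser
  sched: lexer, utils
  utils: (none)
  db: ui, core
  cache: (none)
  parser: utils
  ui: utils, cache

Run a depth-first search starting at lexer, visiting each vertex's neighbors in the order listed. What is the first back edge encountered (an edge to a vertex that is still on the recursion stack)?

sched->lexer

DFS from lexer (visiting each vertex's neighbors in the order listed); mark gray on enter, black on exit:
lexer gray
  ast gray
    db gray
      ui gray
        utils gray
        utils black
        cache gray
        cache black
      ui black
      core gray
        core→utils: utils black — skip
        parser gray
          parser→utils: utils black — skip
        parser black
      core black
    db black
    sched gray
      sched→lexer: lexer is gray → back edge
First back edge: sched → lexer.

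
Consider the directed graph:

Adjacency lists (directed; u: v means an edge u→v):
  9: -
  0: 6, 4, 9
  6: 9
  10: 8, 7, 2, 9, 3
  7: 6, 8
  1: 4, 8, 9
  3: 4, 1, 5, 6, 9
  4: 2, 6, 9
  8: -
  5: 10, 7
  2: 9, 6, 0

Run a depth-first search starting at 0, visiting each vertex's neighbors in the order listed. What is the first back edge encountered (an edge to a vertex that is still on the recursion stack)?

2→0

DFS from 0 (visiting each vertex's neighbors in the order listed); mark gray on enter, black on exit:
0 gray
  6 gray
    9 gray
    9 black
  6 black
  4 gray
    2 gray
      2→9: 9 black — skip
      2→6: 6 black — skip
      2→0: 0 is gray → back edge
First back edge: 2 → 0.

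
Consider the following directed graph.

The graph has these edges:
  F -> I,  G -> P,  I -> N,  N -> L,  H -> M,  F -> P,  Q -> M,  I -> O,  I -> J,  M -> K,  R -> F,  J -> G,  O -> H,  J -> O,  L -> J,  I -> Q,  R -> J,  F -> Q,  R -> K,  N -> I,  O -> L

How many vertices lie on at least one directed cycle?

5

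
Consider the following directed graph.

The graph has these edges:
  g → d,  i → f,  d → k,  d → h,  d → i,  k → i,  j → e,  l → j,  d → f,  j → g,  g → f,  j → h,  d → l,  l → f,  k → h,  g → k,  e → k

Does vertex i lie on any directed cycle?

No

i lies on a cycle iff there is a path from i back to itself.
Exploring from i, it never reaches itself; equivalently, its strongly connected component is a singleton.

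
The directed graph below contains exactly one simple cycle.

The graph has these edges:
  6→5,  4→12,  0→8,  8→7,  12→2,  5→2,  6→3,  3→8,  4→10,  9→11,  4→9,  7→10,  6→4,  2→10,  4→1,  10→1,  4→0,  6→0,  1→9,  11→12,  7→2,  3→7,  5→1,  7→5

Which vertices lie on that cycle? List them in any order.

1, 2, 9, 10, 11, 12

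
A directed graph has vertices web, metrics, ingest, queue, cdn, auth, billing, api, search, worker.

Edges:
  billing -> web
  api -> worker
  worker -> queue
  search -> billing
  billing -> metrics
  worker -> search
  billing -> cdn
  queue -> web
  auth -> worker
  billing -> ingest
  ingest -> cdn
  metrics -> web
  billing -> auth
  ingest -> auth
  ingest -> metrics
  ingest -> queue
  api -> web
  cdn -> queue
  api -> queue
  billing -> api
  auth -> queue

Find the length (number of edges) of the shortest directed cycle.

For each vertex v, BFS finds the shortest path from v back to v.
The shortest such closed walk is billing → api → worker → search → billing, length 4.

4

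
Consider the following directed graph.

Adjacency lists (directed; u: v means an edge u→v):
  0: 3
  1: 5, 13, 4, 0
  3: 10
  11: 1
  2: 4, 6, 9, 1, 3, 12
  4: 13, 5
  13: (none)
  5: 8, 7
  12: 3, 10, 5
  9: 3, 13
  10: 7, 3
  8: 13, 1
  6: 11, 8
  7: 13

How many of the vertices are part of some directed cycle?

A vertex is on a directed cycle iff it belongs to a strongly connected component of size ≥ 2 (or has a self-loop).
The vertices on cycles are {1, 3, 4, 5, 8, 10} — 6 in total.

6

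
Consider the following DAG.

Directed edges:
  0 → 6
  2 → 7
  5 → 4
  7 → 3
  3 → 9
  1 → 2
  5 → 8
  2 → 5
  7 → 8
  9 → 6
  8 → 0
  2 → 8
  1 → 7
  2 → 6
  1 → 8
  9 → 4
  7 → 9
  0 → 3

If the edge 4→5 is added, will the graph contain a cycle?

Yes

Adding 4→5 creates a cycle iff 5 can already reach 4.
Path from 5: 5 → 4.
So 5 → … → 4 → 5 is a cycle.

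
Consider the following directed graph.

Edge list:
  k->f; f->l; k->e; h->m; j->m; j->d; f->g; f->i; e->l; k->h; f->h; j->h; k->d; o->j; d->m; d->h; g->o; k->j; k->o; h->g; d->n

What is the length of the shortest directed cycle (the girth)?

4

For each vertex v, BFS finds the shortest path from v back to v.
The shortest such closed walk is g → o → j → h → g, length 4.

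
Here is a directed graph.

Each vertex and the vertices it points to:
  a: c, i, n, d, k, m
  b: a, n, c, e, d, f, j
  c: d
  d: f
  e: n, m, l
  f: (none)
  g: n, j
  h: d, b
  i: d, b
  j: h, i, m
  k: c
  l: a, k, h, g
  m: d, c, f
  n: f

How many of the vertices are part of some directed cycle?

A vertex is on a directed cycle iff it belongs to a strongly connected component of size ≥ 2 (or has a self-loop).
The vertices on cycles are {a, b, e, g, h, i, j, l} — 8 in total.

8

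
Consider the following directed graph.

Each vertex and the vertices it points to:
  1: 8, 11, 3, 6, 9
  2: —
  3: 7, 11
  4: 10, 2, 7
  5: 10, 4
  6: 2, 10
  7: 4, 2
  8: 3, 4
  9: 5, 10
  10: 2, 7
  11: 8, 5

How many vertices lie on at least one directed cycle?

6

A vertex is on a directed cycle iff it belongs to a strongly connected component of size ≥ 2 (or has a self-loop).
The vertices on cycles are {3, 4, 7, 8, 10, 11} — 6 in total.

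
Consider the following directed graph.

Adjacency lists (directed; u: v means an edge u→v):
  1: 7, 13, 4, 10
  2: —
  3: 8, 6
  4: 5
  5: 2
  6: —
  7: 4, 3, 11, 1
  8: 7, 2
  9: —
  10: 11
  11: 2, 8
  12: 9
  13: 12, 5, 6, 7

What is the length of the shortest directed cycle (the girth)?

2

For each vertex v, BFS finds the shortest path from v back to v.
The shortest such closed walk is 7 → 1 → 7, length 2.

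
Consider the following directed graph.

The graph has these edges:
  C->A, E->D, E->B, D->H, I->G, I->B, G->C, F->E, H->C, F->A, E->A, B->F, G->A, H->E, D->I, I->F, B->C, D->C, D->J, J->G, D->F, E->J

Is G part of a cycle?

G lies on a cycle iff there is a path from G back to itself.
Exploring from G, it never reaches itself; equivalently, its strongly connected component is a singleton.

No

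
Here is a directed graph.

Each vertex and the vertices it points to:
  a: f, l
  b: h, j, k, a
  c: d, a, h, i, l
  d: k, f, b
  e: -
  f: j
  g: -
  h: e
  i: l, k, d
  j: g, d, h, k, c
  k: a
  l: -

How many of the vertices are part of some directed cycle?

8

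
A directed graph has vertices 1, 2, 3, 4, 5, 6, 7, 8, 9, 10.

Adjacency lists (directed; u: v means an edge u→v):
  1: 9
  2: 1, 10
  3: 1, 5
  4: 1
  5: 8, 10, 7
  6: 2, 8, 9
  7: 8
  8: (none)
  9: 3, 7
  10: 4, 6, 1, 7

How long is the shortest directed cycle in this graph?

3

For each vertex v, BFS finds the shortest path from v back to v.
The shortest such closed walk is 6 → 2 → 10 → 6, length 3.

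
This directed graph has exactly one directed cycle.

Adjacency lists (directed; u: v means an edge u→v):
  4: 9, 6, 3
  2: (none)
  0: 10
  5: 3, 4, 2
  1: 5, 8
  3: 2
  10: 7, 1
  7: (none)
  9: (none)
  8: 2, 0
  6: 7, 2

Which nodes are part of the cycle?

DFS with gray/black marking from 1:
1 gray
  5 gray
    3 gray
      2 gray
      2 black
    3 black
    4 gray
      9 gray
      9 black
      6 gray
        7 gray
        7 black
        6→2: 2 black — skip
      6 black
      4→3: 3 black — skip
    4 black
    5→2: 2 black — skip
  5 black
  8 gray
    8→2: 2 black — skip
    0 gray
      10 gray
        10→7: 7 black — skip
        10→1: 1 is gray → back edge
Back edge closes the cycle 1 → 8 → 0 → 10 → 1; its vertices are {0, 1, 8, 10}.

0, 1, 8, 10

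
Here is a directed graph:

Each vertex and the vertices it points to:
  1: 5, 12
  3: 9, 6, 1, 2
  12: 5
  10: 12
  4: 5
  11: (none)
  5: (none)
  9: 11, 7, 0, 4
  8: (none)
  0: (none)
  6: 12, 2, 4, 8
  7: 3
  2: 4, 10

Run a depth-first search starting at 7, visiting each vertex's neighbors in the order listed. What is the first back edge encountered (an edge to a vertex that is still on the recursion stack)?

9→7

DFS from 7 (visiting each vertex's neighbors in the order listed); mark gray on enter, black on exit:
7 gray
  3 gray
    9 gray
      11 gray
      11 black
      9→7: 7 is gray → back edge
First back edge: 9 → 7.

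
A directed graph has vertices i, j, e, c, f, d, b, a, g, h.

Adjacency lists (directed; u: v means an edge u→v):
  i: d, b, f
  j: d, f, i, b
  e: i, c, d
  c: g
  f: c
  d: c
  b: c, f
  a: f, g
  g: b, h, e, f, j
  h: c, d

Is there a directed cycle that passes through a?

No

a lies on a cycle iff there is a path from a back to itself.
Exploring from a, it never reaches itself; equivalently, its strongly connected component is a singleton.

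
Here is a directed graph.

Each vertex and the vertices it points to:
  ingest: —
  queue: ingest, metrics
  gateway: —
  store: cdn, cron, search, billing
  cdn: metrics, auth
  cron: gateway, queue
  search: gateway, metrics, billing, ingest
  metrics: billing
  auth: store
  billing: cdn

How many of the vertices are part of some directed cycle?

A vertex is on a directed cycle iff it belongs to a strongly connected component of size ≥ 2 (or has a self-loop).
The vertices on cycles are {cdn, auth, cron, queue, store, search, billing, metrics} — 8 in total.

8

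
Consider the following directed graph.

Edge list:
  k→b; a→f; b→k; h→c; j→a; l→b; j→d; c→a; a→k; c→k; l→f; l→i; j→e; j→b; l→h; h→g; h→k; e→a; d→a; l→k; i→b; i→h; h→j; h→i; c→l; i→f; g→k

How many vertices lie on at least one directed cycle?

A vertex is on a directed cycle iff it belongs to a strongly connected component of size ≥ 2 (or has a self-loop).
The vertices on cycles are {b, c, h, i, k, l} — 6 in total.

6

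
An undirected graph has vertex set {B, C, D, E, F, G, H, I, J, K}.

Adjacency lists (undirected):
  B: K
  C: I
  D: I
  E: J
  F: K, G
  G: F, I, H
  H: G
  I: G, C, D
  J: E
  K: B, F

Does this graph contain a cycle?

No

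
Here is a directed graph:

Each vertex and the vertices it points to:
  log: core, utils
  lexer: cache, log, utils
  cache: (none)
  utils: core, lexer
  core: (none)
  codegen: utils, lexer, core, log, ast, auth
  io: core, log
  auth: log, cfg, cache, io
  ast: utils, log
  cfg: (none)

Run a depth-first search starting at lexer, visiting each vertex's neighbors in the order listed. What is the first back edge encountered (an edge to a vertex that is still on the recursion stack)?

utils→lexer

DFS from lexer (visiting each vertex's neighbors in the order listed); mark gray on enter, black on exit:
lexer gray
  cache gray
  cache black
  log gray
    core gray
    core black
    utils gray
      utils→core: core black — skip
      utils→lexer: lexer is gray → back edge
First back edge: utils → lexer.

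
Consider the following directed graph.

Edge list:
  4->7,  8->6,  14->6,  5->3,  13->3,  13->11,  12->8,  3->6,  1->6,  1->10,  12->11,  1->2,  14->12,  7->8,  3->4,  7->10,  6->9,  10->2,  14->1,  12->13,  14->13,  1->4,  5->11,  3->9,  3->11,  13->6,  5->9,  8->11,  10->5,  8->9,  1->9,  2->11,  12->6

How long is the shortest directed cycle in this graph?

5

For each vertex v, BFS finds the shortest path from v back to v.
The shortest such closed walk is 4 → 7 → 10 → 5 → 3 → 4, length 5.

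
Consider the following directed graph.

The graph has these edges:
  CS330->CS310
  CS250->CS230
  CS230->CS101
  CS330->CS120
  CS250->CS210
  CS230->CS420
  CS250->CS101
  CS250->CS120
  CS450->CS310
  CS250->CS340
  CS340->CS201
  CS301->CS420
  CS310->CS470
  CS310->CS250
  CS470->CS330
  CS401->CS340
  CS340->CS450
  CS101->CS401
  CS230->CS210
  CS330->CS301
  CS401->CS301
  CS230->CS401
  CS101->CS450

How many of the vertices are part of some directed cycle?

9

A vertex is on a directed cycle iff it belongs to a strongly connected component of size ≥ 2 (or has a self-loop).
The vertices on cycles are {CS101, CS230, CS250, CS310, CS330, CS340, CS401, CS450, CS470} — 9 in total.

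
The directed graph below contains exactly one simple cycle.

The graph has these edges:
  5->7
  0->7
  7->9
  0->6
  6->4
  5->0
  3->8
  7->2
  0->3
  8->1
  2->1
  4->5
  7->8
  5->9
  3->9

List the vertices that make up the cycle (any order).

DFS with gray/black marking from 5:
5 gray
  0 gray
    6 gray
      4 gray
        4→5: 5 is gray → back edge
Back edge closes the cycle 5 → 0 → 6 → 4 → 5; its vertices are {0, 4, 5, 6}.

0, 4, 5, 6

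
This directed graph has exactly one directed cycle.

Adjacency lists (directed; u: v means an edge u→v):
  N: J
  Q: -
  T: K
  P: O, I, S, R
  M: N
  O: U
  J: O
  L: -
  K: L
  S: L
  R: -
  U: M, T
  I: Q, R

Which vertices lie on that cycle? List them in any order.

DFS with gray/black marking from O:
O gray
  U gray
    M gray
      N gray
        J gray
          J→O: O is gray → back edge
Back edge closes the cycle O → U → M → N → J → O; its vertices are {J, M, N, O, U}.

J, M, N, O, U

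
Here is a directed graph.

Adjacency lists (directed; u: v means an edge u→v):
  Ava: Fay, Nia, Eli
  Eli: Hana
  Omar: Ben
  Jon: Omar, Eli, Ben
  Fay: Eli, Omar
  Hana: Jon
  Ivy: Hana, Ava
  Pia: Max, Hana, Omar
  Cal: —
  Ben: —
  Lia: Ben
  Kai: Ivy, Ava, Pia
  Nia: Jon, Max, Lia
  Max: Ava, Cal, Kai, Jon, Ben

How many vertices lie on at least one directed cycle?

A vertex is on a directed cycle iff it belongs to a strongly connected component of size ≥ 2 (or has a self-loop).
The vertices on cycles are {Ava, Eli, Ivy, Jon, Kai, Max, Nia, Pia, Hana} — 9 in total.

9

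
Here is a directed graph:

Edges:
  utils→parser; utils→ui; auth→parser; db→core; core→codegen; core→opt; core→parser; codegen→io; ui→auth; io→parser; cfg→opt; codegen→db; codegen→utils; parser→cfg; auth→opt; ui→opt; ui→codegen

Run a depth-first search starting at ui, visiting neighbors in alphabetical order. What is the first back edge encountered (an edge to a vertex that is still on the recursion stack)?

core->codegen

DFS from ui (visiting neighbors in alphabetical order); mark gray on enter, black on exit:
ui gray
  auth gray
    opt gray
    opt black
    parser gray
      cfg gray
        cfg→opt: opt black — skip
      cfg black
    parser black
  auth black
  codegen gray
    db gray
      core gray
        core→codegen: codegen is gray → back edge
First back edge: core → codegen.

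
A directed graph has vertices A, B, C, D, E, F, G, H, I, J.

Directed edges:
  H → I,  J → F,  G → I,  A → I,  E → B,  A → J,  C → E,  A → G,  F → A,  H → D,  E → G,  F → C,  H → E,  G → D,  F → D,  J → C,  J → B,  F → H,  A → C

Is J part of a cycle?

J is on a cycle iff J can reach itself via ≥1 edge.
J → F → A → J — yes.

Yes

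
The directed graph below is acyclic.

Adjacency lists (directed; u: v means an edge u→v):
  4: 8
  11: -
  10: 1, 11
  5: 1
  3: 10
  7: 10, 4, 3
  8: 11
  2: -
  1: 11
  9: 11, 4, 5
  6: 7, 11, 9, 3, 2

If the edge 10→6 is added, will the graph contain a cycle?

Yes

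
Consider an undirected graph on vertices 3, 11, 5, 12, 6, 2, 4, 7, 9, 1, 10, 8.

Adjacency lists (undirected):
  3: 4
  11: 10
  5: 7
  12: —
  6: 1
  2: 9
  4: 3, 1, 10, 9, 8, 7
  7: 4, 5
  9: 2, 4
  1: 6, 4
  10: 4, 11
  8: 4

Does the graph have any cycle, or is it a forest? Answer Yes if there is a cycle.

No

DFS, tracking each vertex's parent; an edge to a visited non-parent vertex closes a cycle.
Start from 12:
visit 12 (parent –)
visit 3 (parent –)
  visit 4 (parent 3)
    4–3: parent, skip
    visit 1 (parent 4)
      visit 6 (parent 1)
        6–1: parent, skip
      1–4: parent, skip
    visit 10 (parent 4)
      10–4: parent, skip
      visit 11 (parent 10)
        11–10: parent, skip
    visit 9 (parent 4)
      visit 2 (parent 9)
        2–9: parent, skip
      9–4: parent, skip
    visit 8 (parent 4)
      8–4: parent, skip
    visit 7 (parent 4)
      7–4: parent, skip
      visit 5 (parent 7)
        5–7: parent, skip
No non-parent visited neighbor found — the graph is a forest.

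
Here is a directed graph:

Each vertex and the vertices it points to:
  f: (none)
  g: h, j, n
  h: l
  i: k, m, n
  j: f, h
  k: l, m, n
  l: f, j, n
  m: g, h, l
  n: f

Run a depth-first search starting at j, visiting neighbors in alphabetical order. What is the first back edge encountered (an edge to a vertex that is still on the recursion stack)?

DFS from j (visiting neighbors in alphabetical order); mark gray on enter, black on exit:
j gray
  f gray
  f black
  h gray
    l gray
      l→f: f black — skip
      l→j: j is gray → back edge
First back edge: l → j.

l->j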